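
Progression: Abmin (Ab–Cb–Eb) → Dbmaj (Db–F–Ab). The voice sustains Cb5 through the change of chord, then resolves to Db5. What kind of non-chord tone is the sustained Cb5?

The harmony at that moment is Db major triad (Db, F, Ab); Cb5 is not a chord tone.
It is held over (the same pitch as the preceding Cb5) and left by step up to Db5.
Held over from the previous chord and resolving up by step — a retardation.

Cb5 is a retardation.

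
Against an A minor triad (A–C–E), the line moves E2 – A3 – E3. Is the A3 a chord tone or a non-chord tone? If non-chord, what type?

A minor triad contains A, C, E; A is the root, so it is a chord tone.

Chord tone (the root of A minor triad).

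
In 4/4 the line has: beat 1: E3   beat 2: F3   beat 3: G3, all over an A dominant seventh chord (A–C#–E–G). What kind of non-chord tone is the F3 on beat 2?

The harmony at that moment is A dominant seventh chord (A, C#, E, G); F3 is not a chord tone.
It is approached by step up from E3 and left by step up to G3.
Step in, step out in the same direction — a passing tone.

Passing tone.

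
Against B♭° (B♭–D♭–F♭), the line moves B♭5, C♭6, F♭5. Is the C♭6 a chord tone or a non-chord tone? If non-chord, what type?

The harmony at that moment is B♭ diminished triad (B♭, D♭, F♭); C♭6 is not a chord tone.
It is approached by step up from B♭5 and left by leap down to F♭5.
Step in, leap out — an escape tone.

Non-chord tone — an escape tone.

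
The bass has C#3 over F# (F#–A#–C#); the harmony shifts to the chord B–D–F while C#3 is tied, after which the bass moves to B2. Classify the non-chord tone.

The harmony at that moment is B diminished triad (B, D, F); C#3 is not a chord tone.
It is held over (the same pitch as the preceding C#3) and left by step down to B2.
Held over from the previous chord and resolving down by step — a suspension.

C#3 is a suspension.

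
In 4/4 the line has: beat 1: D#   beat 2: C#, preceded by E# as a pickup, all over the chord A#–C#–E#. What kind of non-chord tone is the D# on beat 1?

The harmony at that moment is A# minor triad (A#, C#, E#); D# is not a chord tone.
It is approached by step down from E# and left by step down to C#.
Step in, step out in the same direction — a passing tone.

Passing tone.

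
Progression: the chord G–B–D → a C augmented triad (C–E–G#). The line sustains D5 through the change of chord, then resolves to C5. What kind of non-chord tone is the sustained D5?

D5 is a suspension.

The harmony at that moment is C augmented triad (C, E, G#); D5 is not a chord tone.
It is held over (the same pitch as the preceding D5) and left by step down to C5.
Held over from the previous chord and resolving down by step — a suspension.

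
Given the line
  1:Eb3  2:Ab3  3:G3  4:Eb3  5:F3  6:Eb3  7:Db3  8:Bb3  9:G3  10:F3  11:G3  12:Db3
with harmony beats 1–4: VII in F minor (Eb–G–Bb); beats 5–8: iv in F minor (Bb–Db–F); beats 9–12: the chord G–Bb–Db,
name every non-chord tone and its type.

Ab3 (beat 2) — appoggiatura; Eb3 (beat 6) — passing tone; F3 (beat 10) — neighbor tone.

The harmony at that moment is Eb major triad (Eb, G, Bb); Ab3 is not a chord tone.
It is approached by leap up from Eb3 and left by step down to G3.
Leap in, step out — an appoggiatura.
The harmony at that moment is Bb minor triad (Bb, Db, F); Eb3 is not a chord tone.
It is approached by step down from F3 and left by step down to Db3.
Step in, step out in the same direction — a passing tone.
The harmony at that moment is G diminished triad (G, Bb, Db); F3 is not a chord tone.
It is approached by step down from G3 and left by step up to G3.
Step away and step back to the same note — a neighbor tone (lower neighbor).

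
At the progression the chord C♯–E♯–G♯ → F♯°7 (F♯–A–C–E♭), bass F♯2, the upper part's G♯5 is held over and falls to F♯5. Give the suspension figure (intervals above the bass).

At the second chord the bass is F♯2. The suspended G♯5 lies a ninth above the bass; after resolving down by step to F♯5, the interval above the bass becomes an octave.
Suspension figures are named by those two intervals: 9–8.

9–8 suspension.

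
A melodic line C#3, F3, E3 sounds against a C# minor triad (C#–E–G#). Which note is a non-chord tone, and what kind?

F3 is an appoggiatura.

The harmony at that moment is C# minor triad (C#, E, G#); F3 is not a chord tone.
It is approached by leap up from C#3 and left by step down to E3.
Leap in, step out — an appoggiatura.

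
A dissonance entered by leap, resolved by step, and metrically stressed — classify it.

Approach: by leap. Departure: by step. Metric position: strong.
Leap in, step out, in a metrically strong position — an appoggiatura. (It is the mirror image of the escape tone, which steps in and leaps out from a weak position.)

Appoggiatura.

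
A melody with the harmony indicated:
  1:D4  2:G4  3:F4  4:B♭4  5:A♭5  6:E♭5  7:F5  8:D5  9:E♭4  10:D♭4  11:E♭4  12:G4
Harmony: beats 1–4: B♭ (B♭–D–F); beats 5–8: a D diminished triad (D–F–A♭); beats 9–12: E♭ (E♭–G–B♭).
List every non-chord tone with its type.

The harmony at that moment is B♭ major triad (B♭, D, F); G4 is not a chord tone.
It is approached by leap up from D4 and left by step down to F4.
Leap in, step out — an appoggiatura.
The harmony at that moment is D diminished triad (D, F, A♭); E♭5 is not a chord tone.
It is approached by leap down from A♭5 and left by step up to F5.
Leap in, step out — an appoggiatura.
The harmony at that moment is E♭ major triad (E♭, G, B♭); D♭4 is not a chord tone.
It is approached by step down from E♭4 and left by step up to E♭4.
Step away and step back to the same note — a neighbor tone (lower neighbor).

G4 (beat 2) — appoggiatura; E♭5 (beat 6) — appoggiatura; D♭4 (beat 10) — neighbor tone.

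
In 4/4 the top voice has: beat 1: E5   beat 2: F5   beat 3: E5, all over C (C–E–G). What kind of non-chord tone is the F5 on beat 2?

Upper neighbor tone.

The harmony at that moment is C major triad (C, E, G); F5 is not a chord tone.
It is approached by step up from E5 and left by step down to E5.
Step away and step back to the same note — a neighbor tone (upper neighbor).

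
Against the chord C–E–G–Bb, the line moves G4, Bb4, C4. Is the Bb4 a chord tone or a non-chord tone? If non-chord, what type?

C dominant seventh chord contains C, E, G, Bb; Bb is the seventh, so it is a chord tone.

Chord tone (the seventh of C dominant seventh chord).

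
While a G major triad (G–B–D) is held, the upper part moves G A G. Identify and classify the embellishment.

The harmony at that moment is G major triad (G, B, D); A is not a chord tone.
It is approached by step up from G and left by step down to G.
Step away and step back to the same note — a neighbor tone (upper neighbor).

A is a neighbor tone.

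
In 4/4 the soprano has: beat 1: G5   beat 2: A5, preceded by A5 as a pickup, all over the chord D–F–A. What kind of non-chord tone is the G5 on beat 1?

The harmony at that moment is D minor triad (D, F, A); G5 is not a chord tone.
It is approached by step down from A5 and left by step up to A5.
Step away and step back to the same note — a neighbor tone (lower neighbor).

Lower neighbor tone.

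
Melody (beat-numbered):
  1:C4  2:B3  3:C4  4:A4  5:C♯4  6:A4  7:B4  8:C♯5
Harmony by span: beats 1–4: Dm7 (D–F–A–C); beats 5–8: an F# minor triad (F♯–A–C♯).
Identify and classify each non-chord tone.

B3 (beat 2) — neighbor tone; B4 (beat 7) — passing tone.

The harmony at that moment is D minor seventh chord (D, F, A, C); B3 is not a chord tone.
It is approached by step down from C4 and left by step up to C4.
Step away and step back to the same note — a neighbor tone (lower neighbor).
The harmony at that moment is F♯ minor triad (F♯, A, C♯); B4 is not a chord tone.
It is approached by step up from A4 and left by step up to C♯5.
Step in, step out in the same direction — a passing tone.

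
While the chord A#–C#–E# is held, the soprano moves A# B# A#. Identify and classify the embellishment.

The harmony at that moment is A# minor triad (A#, C#, E#); B# is not a chord tone.
It is approached by step up from A# and left by step down to A#.
Step away and step back to the same note — a neighbor tone (upper neighbor).

B# is a neighbor tone.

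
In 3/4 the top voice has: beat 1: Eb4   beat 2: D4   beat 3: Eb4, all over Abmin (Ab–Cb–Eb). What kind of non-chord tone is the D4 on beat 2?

The harmony at that moment is Ab minor triad (Ab, Cb, Eb); D4 is not a chord tone.
It is approached by step down from Eb4 and left by step up to Eb4.
Step away and step back to the same note — a neighbor tone (lower neighbor).

Lower neighbor tone.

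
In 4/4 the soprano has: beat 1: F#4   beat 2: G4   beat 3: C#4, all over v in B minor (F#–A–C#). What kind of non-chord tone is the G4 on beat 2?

Escape tone.

The harmony at that moment is F# minor triad (F#, A, C#); G4 is not a chord tone.
It is approached by step up from F#4 and left by leap down to C#4.
Step in, leap out, on a weak beat — an escape tone.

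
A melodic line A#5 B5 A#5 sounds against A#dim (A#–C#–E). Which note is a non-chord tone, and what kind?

The harmony at that moment is A# diminished triad (A#, C#, E); B5 is not a chord tone.
It is approached by step up from A#5 and left by step down to A#5.
Step away and step back to the same note — a neighbor tone (upper neighbor).

B5 is a neighbor tone.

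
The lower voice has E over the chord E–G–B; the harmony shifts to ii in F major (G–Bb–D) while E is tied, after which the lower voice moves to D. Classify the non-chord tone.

E is a suspension.

The harmony at that moment is G minor triad (G, Bb, D); E is not a chord tone.
It is held over (the same pitch as the preceding E) and left by step down to D.
Held over from the previous chord and resolving down by step — a suspension.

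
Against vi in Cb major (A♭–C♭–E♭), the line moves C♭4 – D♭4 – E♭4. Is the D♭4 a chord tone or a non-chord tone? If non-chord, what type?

The harmony at that moment is A♭ minor triad (A♭, C♭, E♭); D♭4 is not a chord tone.
It is approached by step up from C♭4 and left by step up to E♭4.
Step in, step out in the same direction — a passing tone.

Non-chord tone — a passing tone.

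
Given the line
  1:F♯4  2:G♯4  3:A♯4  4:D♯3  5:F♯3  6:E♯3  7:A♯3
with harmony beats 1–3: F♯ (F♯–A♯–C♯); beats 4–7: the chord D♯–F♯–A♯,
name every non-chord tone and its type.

G♯4 (beat 2) — passing tone; E♯3 (beat 6) — escape tone.

The harmony at that moment is F♯ major triad (F♯, A♯, C♯); G♯4 is not a chord tone.
It is approached by step up from F♯4 and left by step up to A♯4.
Step in, step out in the same direction — a passing tone.
The harmony at that moment is D♯ minor triad (D♯, F♯, A♯); E♯3 is not a chord tone.
It is approached by step down from F♯3 and left by leap up to A♯3.
Step in, leap out — an escape tone.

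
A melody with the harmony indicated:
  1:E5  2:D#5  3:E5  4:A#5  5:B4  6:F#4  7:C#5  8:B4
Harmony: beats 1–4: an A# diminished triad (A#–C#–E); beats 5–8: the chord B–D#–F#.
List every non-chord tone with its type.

D#5 (beat 2) — neighbor tone; C#5 (beat 7) — appoggiatura.

The harmony at that moment is A# diminished triad (A#, C#, E); D#5 is not a chord tone.
It is approached by step down from E5 and left by step up to E5.
Step away and step back to the same note — a neighbor tone (lower neighbor).
The harmony at that moment is B major triad (B, D#, F#); C#5 is not a chord tone.
It is approached by leap up from F#4 and left by step down to B4.
Leap in, step out — an appoggiatura.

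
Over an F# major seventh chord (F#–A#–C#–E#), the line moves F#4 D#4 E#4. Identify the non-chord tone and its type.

D#4 is an appoggiatura.

The harmony at that moment is F# major seventh chord (F#, A#, C#, E#); D#4 is not a chord tone.
It is approached by leap down from F#4 and left by step up to E#4.
Leap in, step out — an appoggiatura.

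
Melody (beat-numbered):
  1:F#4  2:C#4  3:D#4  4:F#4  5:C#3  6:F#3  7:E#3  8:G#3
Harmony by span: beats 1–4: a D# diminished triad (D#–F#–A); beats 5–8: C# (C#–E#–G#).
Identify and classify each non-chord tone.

The harmony at that moment is D# diminished triad (D#, F#, A); C#4 is not a chord tone.
It is approached by leap down from F#4 and left by step up to D#4.
Leap in, step out — an appoggiatura.
The harmony at that moment is C# major triad (C#, E#, G#); F#3 is not a chord tone.
It is approached by leap up from C#3 and left by step down to E#3.
Leap in, step out — an appoggiatura.

C#4 (beat 2) — appoggiatura; F#3 (beat 6) — appoggiatura.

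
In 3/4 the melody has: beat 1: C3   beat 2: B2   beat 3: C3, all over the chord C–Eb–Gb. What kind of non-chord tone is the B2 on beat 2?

The harmony at that moment is C diminished triad (C, Eb, Gb); B2 is not a chord tone.
It is approached by step down from C3 and left by step up to C3.
Step away and step back to the same note — a neighbor tone (lower neighbor).

Lower neighbor tone.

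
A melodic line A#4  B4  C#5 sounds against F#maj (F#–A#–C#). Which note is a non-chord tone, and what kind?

The harmony at that moment is F# major triad (F#, A#, C#); B4 is not a chord tone.
It is approached by step up from A#4 and left by step up to C#5.
Step in, step out in the same direction — a passing tone.

B4 is a passing tone.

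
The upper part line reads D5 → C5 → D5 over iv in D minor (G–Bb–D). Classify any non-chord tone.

The harmony at that moment is G minor triad (G, Bb, D); C5 is not a chord tone.
It is approached by step down from D5 and left by step up to D5.
Step away and step back to the same note — a neighbor tone (lower neighbor).

C5 is a neighbor tone.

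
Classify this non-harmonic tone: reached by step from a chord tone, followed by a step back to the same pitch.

Approach: by step. Departure: by step in the opposite direction, back to the starting pitch.
Stepwise on both sides but reversing to return to the same chord tone — a neighbor tone. (Had it continued onward in the same direction it would be a passing tone instead.)

Neighbor tone.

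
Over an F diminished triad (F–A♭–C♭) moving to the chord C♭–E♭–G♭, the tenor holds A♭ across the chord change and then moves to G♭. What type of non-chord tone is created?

The harmony at that moment is C♭ major triad (C♭, E♭, G♭); A♭ is not a chord tone.
It is held over (the same pitch as the preceding A♭) and left by step down to G♭.
Held over from the previous chord and resolving down by step — a suspension.

A♭ is a suspension.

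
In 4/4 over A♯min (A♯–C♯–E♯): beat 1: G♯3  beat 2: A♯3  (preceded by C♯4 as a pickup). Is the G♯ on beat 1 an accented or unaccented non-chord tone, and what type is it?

Accented appoggiatura.

The harmony at that moment is A♯ minor triad (A♯, C♯, E♯); G♯3 is not a chord tone.
It is approached by leap down from C♯4 and left by step up to A♯3.
Leap in, step out — an appoggiatura.
It falls on the downbeat, so it is accented.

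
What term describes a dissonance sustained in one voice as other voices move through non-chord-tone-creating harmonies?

Pedal tone.

Approach: none. Departure: none — a single pitch is sustained while the chords change around it, passing through harmonies that do not contain it.
No melodic motion at all; the dissonance is created entirely by the moving harmonies against the stationary note — a pedal tone (pedal point).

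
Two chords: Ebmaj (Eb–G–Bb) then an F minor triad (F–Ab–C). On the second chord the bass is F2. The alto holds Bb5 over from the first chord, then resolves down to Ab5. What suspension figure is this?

At the second chord the bass is F2. The suspended Bb5 lies a fourth above the bass; after resolving down by step to Ab5, the interval above the bass becomes a third.
Suspension figures are named by those two intervals: 4–3.

4–3 suspension.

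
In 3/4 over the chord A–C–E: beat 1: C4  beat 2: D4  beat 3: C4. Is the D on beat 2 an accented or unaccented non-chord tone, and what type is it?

Unaccented neighbor tone.

The harmony at that moment is A minor triad (A, C, E); D4 is not a chord tone.
It is approached by step up from C4 and left by step down to C4.
Step away and step back to the same note — a neighbor tone (upper neighbor).
It falls on a weak beat, so it is unaccented.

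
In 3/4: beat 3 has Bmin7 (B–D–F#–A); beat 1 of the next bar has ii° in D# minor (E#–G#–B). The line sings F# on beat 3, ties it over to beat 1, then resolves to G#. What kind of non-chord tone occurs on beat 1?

The harmony at that moment is E# diminished triad (E#, G#, B); F# is not a chord tone.
It is held over (the same pitch as the preceding F#) and left by step up to G#.
Held over from the previous chord and resolving up by step — a retardation.

Retardation.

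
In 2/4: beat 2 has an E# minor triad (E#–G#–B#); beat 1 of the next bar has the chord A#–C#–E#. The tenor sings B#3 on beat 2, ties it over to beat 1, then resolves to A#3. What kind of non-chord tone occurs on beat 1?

Suspension.

The harmony at that moment is A# minor triad (A#, C#, E#); B#3 is not a chord tone.
It is held over (the same pitch as the preceding B#3) and left by step down to A#3.
Held over from the previous chord and resolving down by step — a suspension.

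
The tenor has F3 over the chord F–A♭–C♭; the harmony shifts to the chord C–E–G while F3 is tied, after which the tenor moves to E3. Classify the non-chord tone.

F3 is a suspension.

The harmony at that moment is C major triad (C, E, G); F3 is not a chord tone.
It is held over (the same pitch as the preceding F3) and left by step down to E3.
Held over from the previous chord and resolving down by step — a suspension.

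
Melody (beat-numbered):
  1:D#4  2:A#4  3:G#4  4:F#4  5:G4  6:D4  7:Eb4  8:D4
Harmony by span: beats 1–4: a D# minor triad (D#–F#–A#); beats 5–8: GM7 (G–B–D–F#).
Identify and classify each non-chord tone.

G#4 (beat 3) — passing tone; Eb4 (beat 7) — neighbor tone.

The harmony at that moment is D# minor triad (D#, F#, A#); G#4 is not a chord tone.
It is approached by step down from A#4 and left by step down to F#4.
Step in, step out in the same direction — a passing tone.
The harmony at that moment is G major seventh chord (G, B, D, F#); Eb4 is not a chord tone.
It is approached by step up from D4 and left by step down to D4.
Step away and step back to the same note — a neighbor tone (upper neighbor).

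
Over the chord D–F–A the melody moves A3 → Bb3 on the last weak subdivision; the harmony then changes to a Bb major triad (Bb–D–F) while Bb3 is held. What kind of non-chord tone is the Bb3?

Bb3 is an anticipation.

The harmony at that moment is D minor triad (D, F, A); Bb3 is not a chord tone.
It is approached by step up from A3 and then sustained as the same pitch into the next harmony.
Arriving early and becoming a chord tone when the harmony changes — an anticipation.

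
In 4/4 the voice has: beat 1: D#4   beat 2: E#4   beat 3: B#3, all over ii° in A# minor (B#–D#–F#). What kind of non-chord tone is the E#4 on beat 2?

The harmony at that moment is B# diminished triad (B#, D#, F#); E#4 is not a chord tone.
It is approached by step up from D#4 and left by leap down to B#3.
Step in, leap out, on a weak beat — an escape tone.

Escape tone.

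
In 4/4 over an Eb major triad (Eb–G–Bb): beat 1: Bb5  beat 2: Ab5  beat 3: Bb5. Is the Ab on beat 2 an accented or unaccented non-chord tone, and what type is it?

Unaccented neighbor tone.

The harmony at that moment is Eb major triad (Eb, G, Bb); Ab5 is not a chord tone.
It is approached by step down from Bb5 and left by step up to Bb5.
Step away and step back to the same note — a neighbor tone (lower neighbor).
It falls on a weak beat, so it is unaccented.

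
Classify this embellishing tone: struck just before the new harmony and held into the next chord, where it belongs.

Anticipation.

Approach: ahead of the chord change (typically by step), so it is dissonant against the current harmony. Departure: none — the same pitch is restated or held and is a chord tone of the new harmony.
Dissonant first, consonant once the harmony catches up: the note simply arrives early — an anticipation. (The reverse timing, consonant first and dissonant after the change, would be a suspension or retardation.)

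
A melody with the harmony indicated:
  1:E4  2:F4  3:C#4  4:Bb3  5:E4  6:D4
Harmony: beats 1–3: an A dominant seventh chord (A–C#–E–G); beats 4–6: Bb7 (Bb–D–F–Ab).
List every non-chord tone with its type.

The harmony at that moment is A dominant seventh chord (A, C#, E, G); F4 is not a chord tone.
It is approached by step up from E4 and left by leap down to C#4.
Step in, leap out — an escape tone.
The harmony at that moment is Bb dominant seventh chord (Bb, D, F, Ab); E4 is not a chord tone.
It is approached by leap up from Bb3 and left by step down to D4.
Leap in, step out — an appoggiatura.

F4 (beat 2) — escape tone; E4 (beat 5) — appoggiatura.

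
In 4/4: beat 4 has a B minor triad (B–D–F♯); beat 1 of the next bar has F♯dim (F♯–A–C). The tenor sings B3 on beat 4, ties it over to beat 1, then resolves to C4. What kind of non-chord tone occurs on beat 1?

Retardation.

The harmony at that moment is F♯ diminished triad (F♯, A, C); B3 is not a chord tone.
It is held over (the same pitch as the preceding B3) and left by step up to C4.
Held over from the previous chord and resolving up by step — a retardation.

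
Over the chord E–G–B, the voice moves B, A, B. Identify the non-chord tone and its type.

The harmony at that moment is E minor triad (E, G, B); A is not a chord tone.
It is approached by step down from B and left by step up to B.
Step away and step back to the same note — a neighbor tone (lower neighbor).

A is a neighbor tone.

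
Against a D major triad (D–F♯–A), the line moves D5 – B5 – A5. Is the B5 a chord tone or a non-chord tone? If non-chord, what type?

The harmony at that moment is D major triad (D, F♯, A); B5 is not a chord tone.
It is approached by leap up from D5 and left by step down to A5.
Leap in, step out — an appoggiatura.

Non-chord tone — an appoggiatura.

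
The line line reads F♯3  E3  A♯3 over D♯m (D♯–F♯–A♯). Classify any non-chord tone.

E3 is an escape tone.

The harmony at that moment is D♯ minor triad (D♯, F♯, A♯); E3 is not a chord tone.
It is approached by step down from F♯3 and left by leap up to A♯3.
Step in, leap out — an escape tone.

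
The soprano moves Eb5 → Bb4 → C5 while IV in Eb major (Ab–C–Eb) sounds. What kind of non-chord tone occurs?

The harmony at that moment is Ab major triad (Ab, C, Eb); Bb4 is not a chord tone.
It is approached by leap down from Eb5 and left by step up to C5.
Leap in, step out — an appoggiatura.

Bb4 is an appoggiatura.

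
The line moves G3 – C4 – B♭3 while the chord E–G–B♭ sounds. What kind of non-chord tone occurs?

C4 is an appoggiatura.

The harmony at that moment is E diminished triad (E, G, B♭); C4 is not a chord tone.
It is approached by leap up from G3 and left by step down to B♭3.
Leap in, step out — an appoggiatura.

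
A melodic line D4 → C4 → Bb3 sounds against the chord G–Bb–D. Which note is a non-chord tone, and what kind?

The harmony at that moment is G minor triad (G, Bb, D); C4 is not a chord tone.
It is approached by step down from D4 and left by step down to Bb3.
Step in, step out in the same direction — a passing tone.

C4 is a passing tone.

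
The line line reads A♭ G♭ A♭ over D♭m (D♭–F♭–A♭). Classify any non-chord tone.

G♭ is a neighbor tone.

The harmony at that moment is D♭ minor triad (D♭, F♭, A♭); G♭ is not a chord tone.
It is approached by step down from A♭ and left by step up to A♭.
Step away and step back to the same note — a neighbor tone (lower neighbor).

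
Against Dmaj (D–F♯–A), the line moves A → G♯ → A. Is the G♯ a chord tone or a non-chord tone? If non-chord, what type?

The harmony at that moment is D major triad (D, F♯, A); G♯ is not a chord tone.
It is approached by step down from A and left by step up to A.
Step away and step back to the same note — a neighbor tone (lower neighbor).

Non-chord tone — a neighbor tone.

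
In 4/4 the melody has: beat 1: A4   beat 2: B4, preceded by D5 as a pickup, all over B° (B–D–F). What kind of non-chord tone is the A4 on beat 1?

Appoggiatura.

The harmony at that moment is B diminished triad (B, D, F); A4 is not a chord tone.
It is approached by leap down from D5 and left by step up to B4.
Leap in, step out, metrically accented — an appoggiatura.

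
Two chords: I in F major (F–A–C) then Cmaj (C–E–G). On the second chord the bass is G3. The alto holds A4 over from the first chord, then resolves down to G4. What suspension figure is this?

9–8 suspension.

At the second chord the bass is G3. The suspended A4 lies a ninth above the bass; after resolving down by step to G4, the interval above the bass becomes an octave.
Suspension figures are named by those two intervals: 9–8.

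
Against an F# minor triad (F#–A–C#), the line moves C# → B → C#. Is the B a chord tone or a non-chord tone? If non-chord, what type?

The harmony at that moment is F# minor triad (F#, A, C#); B is not a chord tone.
It is approached by step down from C# and left by step up to C#.
Step away and step back to the same note — a neighbor tone (lower neighbor).

Non-chord tone — a neighbor tone.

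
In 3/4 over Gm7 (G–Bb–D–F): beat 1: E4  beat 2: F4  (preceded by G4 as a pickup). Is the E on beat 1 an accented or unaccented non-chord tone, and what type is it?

The harmony at that moment is G minor seventh chord (G, Bb, D, F); E4 is not a chord tone.
It is approached by leap down from G4 and left by step up to F4.
Leap in, step out — an appoggiatura.
It falls on the downbeat, so it is accented.

Accented appoggiatura.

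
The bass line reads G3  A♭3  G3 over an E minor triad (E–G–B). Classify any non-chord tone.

A♭3 is a neighbor tone.

The harmony at that moment is E minor triad (E, G, B); A♭3 is not a chord tone.
It is approached by step up from G3 and left by step down to G3.
Step away and step back to the same note — a neighbor tone (upper neighbor).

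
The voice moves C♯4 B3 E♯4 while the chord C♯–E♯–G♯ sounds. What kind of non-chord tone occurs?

B3 is an escape tone.

The harmony at that moment is C♯ major triad (C♯, E♯, G♯); B3 is not a chord tone.
It is approached by step down from C♯4 and left by leap up to E♯4.
Step in, leap out — an escape tone.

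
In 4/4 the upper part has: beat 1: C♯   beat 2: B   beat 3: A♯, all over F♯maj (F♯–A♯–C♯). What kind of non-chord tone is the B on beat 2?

Passing tone.

The harmony at that moment is F♯ major triad (F♯, A♯, C♯); B is not a chord tone.
It is approached by step down from C♯ and left by step down to A♯.
Step in, step out in the same direction — a passing tone.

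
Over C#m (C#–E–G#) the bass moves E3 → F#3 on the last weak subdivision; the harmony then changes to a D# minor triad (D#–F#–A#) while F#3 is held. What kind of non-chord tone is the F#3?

F#3 is an anticipation.

The harmony at that moment is C# minor triad (C#, E, G#); F#3 is not a chord tone.
It is approached by step up from E3 and then sustained as the same pitch into the next harmony.
Arriving early and becoming a chord tone when the harmony changes — an anticipation.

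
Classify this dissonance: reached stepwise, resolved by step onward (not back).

Passing tone.

Approach: by step. Departure: by step, continuing in the same direction.
Stepwise on both sides with no change of direction means the note fills in the space between two different chord tones — a passing tone. (Had it turned back to its starting note it would be a neighbor tone instead.)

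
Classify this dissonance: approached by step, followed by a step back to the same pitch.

Approach: by step. Departure: by step in the opposite direction, back to the starting pitch.
Stepwise on both sides but reversing to return to the same chord tone — a neighbor tone. (Had it continued onward in the same direction it would be a passing tone instead.)

Neighbor tone.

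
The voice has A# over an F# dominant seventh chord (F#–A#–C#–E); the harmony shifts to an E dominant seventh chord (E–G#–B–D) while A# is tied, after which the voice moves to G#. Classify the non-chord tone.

The harmony at that moment is E dominant seventh chord (E, G#, B, D); A# is not a chord tone.
It is held over (the same pitch as the preceding A#) and left by step down to G#.
Held over from the previous chord and resolving down by step — a suspension.

A# is a suspension.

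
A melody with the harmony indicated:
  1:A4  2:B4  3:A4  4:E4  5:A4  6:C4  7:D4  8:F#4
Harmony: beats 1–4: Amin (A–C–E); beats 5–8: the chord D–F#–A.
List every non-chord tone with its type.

The harmony at that moment is A minor triad (A, C, E); B4 is not a chord tone.
It is approached by step up from A4 and left by step down to A4.
Step away and step back to the same note — a neighbor tone (upper neighbor).
The harmony at that moment is D major triad (D, F#, A); C4 is not a chord tone.
It is approached by leap down from A4 and left by step up to D4.
Leap in, step out — an appoggiatura.

B4 (beat 2) — neighbor tone; C4 (beat 6) — appoggiatura.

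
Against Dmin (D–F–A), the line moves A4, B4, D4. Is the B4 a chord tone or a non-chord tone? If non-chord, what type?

The harmony at that moment is D minor triad (D, F, A); B4 is not a chord tone.
It is approached by step up from A4 and left by leap down to D4.
Step in, leap out — an escape tone.

Non-chord tone — an escape tone.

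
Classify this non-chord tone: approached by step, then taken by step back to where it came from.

Neighbor tone.

Approach: by step. Departure: by step in the opposite direction, back to the starting pitch.
Stepwise on both sides but reversing to return to the same chord tone — a neighbor tone. (Had it continued onward in the same direction it would be a passing tone instead.)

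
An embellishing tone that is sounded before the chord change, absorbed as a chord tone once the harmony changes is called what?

Anticipation.

Approach: ahead of the chord change (typically by step), so it is dissonant against the current harmony. Departure: none — the same pitch is restated or held and is a chord tone of the new harmony.
Dissonant first, consonant once the harmony catches up: the note simply arrives early — an anticipation. (The reverse timing, consonant first and dissonant after the change, would be a suspension or retardation.)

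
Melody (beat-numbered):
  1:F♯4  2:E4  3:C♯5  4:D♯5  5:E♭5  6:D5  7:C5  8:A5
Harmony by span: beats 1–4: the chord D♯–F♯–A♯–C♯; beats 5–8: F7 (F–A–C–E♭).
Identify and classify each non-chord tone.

E4 (beat 2) — escape tone; D5 (beat 6) — passing tone.

The harmony at that moment is D♯ minor seventh chord (D♯, F♯, A♯, C♯); E4 is not a chord tone.
It is approached by step down from F♯4 and left by leap up to C♯5.
Step in, leap out — an escape tone.
The harmony at that moment is F dominant seventh chord (F, A, C, E♭); D5 is not a chord tone.
It is approached by step down from E♭5 and left by step down to C5.
Step in, step out in the same direction — a passing tone.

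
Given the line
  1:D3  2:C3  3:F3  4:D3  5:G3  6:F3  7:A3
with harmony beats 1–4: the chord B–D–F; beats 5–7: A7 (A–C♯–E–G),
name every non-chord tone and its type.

C3 (beat 2) — escape tone; F3 (beat 6) — escape tone.

The harmony at that moment is B diminished triad (B, D, F); C3 is not a chord tone.
It is approached by step down from D3 and left by leap up to F3.
Step in, leap out — an escape tone.
The harmony at that moment is A dominant seventh chord (A, C♯, E, G); F3 is not a chord tone.
It is approached by step down from G3 and left by leap up to A3.
Step in, leap out — an escape tone.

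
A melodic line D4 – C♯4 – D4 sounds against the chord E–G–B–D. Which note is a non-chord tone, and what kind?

C♯4 is a neighbor tone.

The harmony at that moment is E minor seventh chord (E, G, B, D); C♯4 is not a chord tone.
It is approached by step down from D4 and left by step up to D4.
Step away and step back to the same note — a neighbor tone (lower neighbor).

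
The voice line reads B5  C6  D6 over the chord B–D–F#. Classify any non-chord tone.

C6 is a passing tone.

The harmony at that moment is B minor triad (B, D, F#); C6 is not a chord tone.
It is approached by step up from B5 and left by step up to D6.
Step in, step out in the same direction — a passing tone.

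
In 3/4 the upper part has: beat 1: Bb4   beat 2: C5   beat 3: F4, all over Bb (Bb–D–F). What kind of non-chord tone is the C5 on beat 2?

The harmony at that moment is Bb major triad (Bb, D, F); C5 is not a chord tone.
It is approached by step up from Bb4 and left by leap down to F4.
Step in, leap out, on a weak beat — an escape tone.

Escape tone.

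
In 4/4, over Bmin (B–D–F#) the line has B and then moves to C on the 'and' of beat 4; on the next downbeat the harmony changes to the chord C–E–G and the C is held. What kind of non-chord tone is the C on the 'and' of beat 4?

The harmony at that moment is B minor triad (B, D, F#); C is not a chord tone.
It is approached by step up from B and then sustained as the same pitch into the next harmony.
Arriving early and becoming a chord tone when the harmony changes — an anticipation.

Anticipation.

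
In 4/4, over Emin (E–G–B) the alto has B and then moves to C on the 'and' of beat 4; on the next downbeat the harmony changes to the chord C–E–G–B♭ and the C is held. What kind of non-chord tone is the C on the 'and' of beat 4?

Anticipation.

The harmony at that moment is E minor triad (E, G, B); C is not a chord tone.
It is approached by step up from B and then sustained as the same pitch into the next harmony.
Arriving early and becoming a chord tone when the harmony changes — an anticipation.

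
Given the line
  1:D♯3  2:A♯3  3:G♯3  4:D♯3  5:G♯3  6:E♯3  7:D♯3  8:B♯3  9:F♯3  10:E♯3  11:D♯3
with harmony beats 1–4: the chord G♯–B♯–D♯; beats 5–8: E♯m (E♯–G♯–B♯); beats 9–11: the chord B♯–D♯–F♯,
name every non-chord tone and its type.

A♯3 (beat 2) — appoggiatura; D♯3 (beat 7) — escape tone; E♯3 (beat 10) — passing tone.

The harmony at that moment is G♯ major triad (G♯, B♯, D♯); A♯3 is not a chord tone.
It is approached by leap up from D♯3 and left by step down to G♯3.
Leap in, step out — an appoggiatura.
The harmony at that moment is E♯ minor triad (E♯, G♯, B♯); D♯3 is not a chord tone.
It is approached by step down from E♯3 and left by leap up to B♯3.
Step in, leap out — an escape tone.
The harmony at that moment is B♯ diminished triad (B♯, D♯, F♯); E♯3 is not a chord tone.
It is approached by step down from F♯3 and left by step down to D♯3.
Step in, step out in the same direction — a passing tone.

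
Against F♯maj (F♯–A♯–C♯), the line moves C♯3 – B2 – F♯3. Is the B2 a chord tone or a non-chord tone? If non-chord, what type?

Non-chord tone — an escape tone.

The harmony at that moment is F♯ major triad (F♯, A♯, C♯); B2 is not a chord tone.
It is approached by step down from C♯3 and left by leap up to F♯3.
Step in, leap out — an escape tone.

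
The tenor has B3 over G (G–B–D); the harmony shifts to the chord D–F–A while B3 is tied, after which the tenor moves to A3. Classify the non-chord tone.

The harmony at that moment is D minor triad (D, F, A); B3 is not a chord tone.
It is held over (the same pitch as the preceding B3) and left by step down to A3.
Held over from the previous chord and resolving down by step — a suspension.

B3 is a suspension.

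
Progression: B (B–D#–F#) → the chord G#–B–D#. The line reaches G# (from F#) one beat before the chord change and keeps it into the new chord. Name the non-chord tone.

The harmony at that moment is B major triad (B, D#, F#); G# is not a chord tone.
It is approached by step up from F# and then sustained as the same pitch into the next harmony.
Arriving early and becoming a chord tone when the harmony changes — an anticipation.

G# is an anticipation.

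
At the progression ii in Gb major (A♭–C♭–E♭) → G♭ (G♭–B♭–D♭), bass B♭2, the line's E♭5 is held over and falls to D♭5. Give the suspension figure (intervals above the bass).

At the second chord the bass is B♭2. The suspended E♭5 lies a fourth above the bass; after resolving down by step to D♭5, the interval above the bass becomes a third.
Suspension figures are named by those two intervals: 4–3.

4–3 suspension.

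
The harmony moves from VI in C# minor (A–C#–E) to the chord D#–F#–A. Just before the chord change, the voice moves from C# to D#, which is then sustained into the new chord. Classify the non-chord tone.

D# is an anticipation.

The harmony at that moment is A major triad (A, C#, E); D# is not a chord tone.
It is approached by step up from C# and then sustained as the same pitch into the next harmony.
Arriving early and becoming a chord tone when the harmony changes — an anticipation.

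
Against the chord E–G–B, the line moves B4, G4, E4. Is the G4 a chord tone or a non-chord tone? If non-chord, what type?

Chord tone (the third of E minor triad).

E minor triad contains E, G, B; G is the third, so it is a chord tone.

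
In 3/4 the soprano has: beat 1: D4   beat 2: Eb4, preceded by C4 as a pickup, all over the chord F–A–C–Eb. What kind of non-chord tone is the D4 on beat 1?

The harmony at that moment is F dominant seventh chord (F, A, C, Eb); D4 is not a chord tone.
It is approached by step up from C4 and left by step up to Eb4.
Step in, step out in the same direction — a passing tone.

Passing tone.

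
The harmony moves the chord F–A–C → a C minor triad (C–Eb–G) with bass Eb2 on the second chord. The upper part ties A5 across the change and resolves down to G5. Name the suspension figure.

4–3 suspension.

At the second chord the bass is Eb2. The suspended A5 lies a fourth above the bass; after resolving down by step to G5, the interval above the bass becomes a third.
Suspension figures are named by those two intervals: 4–3.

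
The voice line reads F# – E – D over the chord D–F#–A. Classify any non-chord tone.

The harmony at that moment is D major triad (D, F#, A); E is not a chord tone.
It is approached by step down from F# and left by step down to D.
Step in, step out in the same direction — a passing tone.

E is a passing tone.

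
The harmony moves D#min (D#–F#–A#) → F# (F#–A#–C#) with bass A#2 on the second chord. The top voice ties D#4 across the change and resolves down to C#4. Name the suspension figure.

4–3 suspension.

At the second chord the bass is A#2. The suspended D#4 lies a fourth above the bass; after resolving down by step to C#4, the interval above the bass becomes a third.
Suspension figures are named by those two intervals: 4–3.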